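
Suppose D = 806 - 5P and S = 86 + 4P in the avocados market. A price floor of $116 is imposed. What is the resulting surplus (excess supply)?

Equilibrium price would be P* = 80, so the floor at 116 binds.
At P = 116: D = 226, S = 550.
Surplus = 550 − 226 = 324.

Surplus = 324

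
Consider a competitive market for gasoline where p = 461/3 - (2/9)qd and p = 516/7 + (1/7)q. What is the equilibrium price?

Set the two price expressions equal: 461/3 - (2/9)q = 516/7 + (1/7)q.
1679/21 = (23/63)q, so q* = 219.
p* = 461/3 − (2/9)(219) = 105.

p* = 105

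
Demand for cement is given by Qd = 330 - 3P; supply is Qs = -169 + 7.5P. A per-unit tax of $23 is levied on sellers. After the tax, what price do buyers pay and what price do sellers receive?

Pre-tax equilibrium: P* = 998/21, Q* = 1312/7.
Tax on sellers shifts supply to Qs = -169 + 7.5(P − 23) = -341.5 + 7.5P.
330 - 3P = -341.5 + 7.5P gives buyer price Pb = 1343/21; sellers receive Ps = 1343/21 − 23 = 860/21.
New quantity: Q = 330 − 3(1343/21) = 967/7.

Buyers pay 1343/21, sellers receive 860/21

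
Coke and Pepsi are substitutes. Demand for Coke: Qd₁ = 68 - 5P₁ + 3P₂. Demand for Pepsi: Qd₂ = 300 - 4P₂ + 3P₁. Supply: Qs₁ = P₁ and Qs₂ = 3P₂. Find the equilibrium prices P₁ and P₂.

Market 1: 68 - 5P₁ + 3P₂ = P₁ → 6P₁ - 3P₂ = 68.
Market 2: 7P₂ - 3P₁ = 300.
Eliminating P₂: 7×(1) + 3×(2) gives 33P₁ = 1376, so P₁ = 1376/33.
Back-substitute into (2): P₂ = (300 + 3×1376/33) / 7 = 668/11.

P₁ = 1376/33, P₂ = 668/11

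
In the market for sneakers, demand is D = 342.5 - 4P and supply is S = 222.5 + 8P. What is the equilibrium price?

Set D = S: 342.5 - 4P = 222.5 + 8P.
120 = 12P, so P* = 10.
Q* = 342.5 − 4(10) = 302.5.

P* = 10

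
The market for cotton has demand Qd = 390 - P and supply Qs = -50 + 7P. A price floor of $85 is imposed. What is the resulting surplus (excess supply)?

Surplus = 240

Equilibrium price would be P* = 55, so the floor at 85 binds.
At P = 85: Qd = 305, Qs = 545.
Surplus = 545 − 305 = 240.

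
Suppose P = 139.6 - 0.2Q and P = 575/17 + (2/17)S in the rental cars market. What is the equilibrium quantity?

Q* = 333

Set the two price expressions equal: 139.6 - 0.2Q = 575/17 + (2/17)Q.
8991/85 = (27/85)Q, so Q* = 333.
P* = 139.6 − (0.2)(333) = 73.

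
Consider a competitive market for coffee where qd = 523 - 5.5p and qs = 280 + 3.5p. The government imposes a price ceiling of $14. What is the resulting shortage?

Equilibrium price would be p* = 27, so the ceiling at 14 binds.
At p = 14: qd = 523 − 5.5(14) = 446, qs = 280 + 3.5(14) = 329.
Shortage = 446 − 329 = 117.

Shortage = 117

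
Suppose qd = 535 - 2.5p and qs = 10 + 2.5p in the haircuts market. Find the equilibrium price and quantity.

Set qd = qs: 535 - 2.5p = 10 + 2.5p.
525 = 5p, so p* = 105.
q* = 535 − 2.5(105) = 272.5.

p* = 105, q* = 272.5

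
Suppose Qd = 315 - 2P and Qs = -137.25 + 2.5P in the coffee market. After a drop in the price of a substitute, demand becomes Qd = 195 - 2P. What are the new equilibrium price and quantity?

Original equilibrium: P* = 100.5, Q* = 114.
New equilibrium: 195 - 2P = -137.25 + 2.5P, so 332.25 = 4.5P and P' = 443/6; Q' = 195 − 2(443/6) = 142/3.

P' = 443/6, Q' = 142/3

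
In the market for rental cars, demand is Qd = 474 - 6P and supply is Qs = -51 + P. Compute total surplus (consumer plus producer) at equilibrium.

Equilibrium: 474 - 6P = -51 + P gives P* = 75, Q* = 24.
Demand choke price: P = 79; supply starts at P = 51.
CS = ½(79 − 75)(24) = 48; PS = ½(75 − 51)(24) = 288.

Total surplus = 336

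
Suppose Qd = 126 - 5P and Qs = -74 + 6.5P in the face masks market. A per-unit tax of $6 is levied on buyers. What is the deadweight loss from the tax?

Deadweight loss = 1170/23

Pre-tax equilibrium: P* = 400/23, Q* = 898/23.
Tax on buyers shifts demand to Qd = 126 − 5(P + 6) = 96 - 5P.
96 - 5P = -74 + 6.5P gives seller price Ps = 340/23; buyers pay Pb = 340/23 + 6 = 478/23.
New quantity: Q = 126 − 5(478/23) = 508/23.
DWL = ½ × 6 × (898/23 − 508/23) = 1170/23.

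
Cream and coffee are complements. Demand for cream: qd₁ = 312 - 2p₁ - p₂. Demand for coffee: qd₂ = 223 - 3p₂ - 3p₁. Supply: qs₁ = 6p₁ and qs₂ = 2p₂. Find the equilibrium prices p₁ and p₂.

p₁ = 1337/37, p₂ = 848/37

Market 1: 312 - 2p₁ - p₂ = 6p₁ → 8p₁ + p₂ = 312.
Market 2: 5p₂ + 3p₁ = 223.
Eliminating p₂: 5×(1) − 1×(2) gives 37p₁ = 1337, so p₁ = 1337/37.
Back-substitute into (2): p₂ = (223 − 3×1337/37) / 5 = 848/37.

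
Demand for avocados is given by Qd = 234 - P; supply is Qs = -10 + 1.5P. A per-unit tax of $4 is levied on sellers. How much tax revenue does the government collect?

Tax revenue = 536

Pre-tax equilibrium: P* = 97.6, Q* = 136.4.
Tax on sellers shifts supply to Qs = -10 + 1.5(P − 4) = -16 + 1.5P.
234 - P = -16 + 1.5P gives buyer price Pb = 100; sellers receive Ps = 100 − 4 = 96.
New quantity: Q = 234 − 1(100) = 134.
Revenue = 4 × 134 = 536.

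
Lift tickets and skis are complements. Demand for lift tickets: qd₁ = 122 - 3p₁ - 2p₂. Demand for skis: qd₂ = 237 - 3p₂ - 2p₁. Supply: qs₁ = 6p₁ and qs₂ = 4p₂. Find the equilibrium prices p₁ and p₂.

Market 1: 122 - 3p₁ - 2p₂ = 6p₁ → 9p₁ + 2p₂ = 122.
Market 2: 7p₂ + 2p₁ = 237.
Eliminating p₂: 7×(1) − 2×(2) gives 59p₁ = 380, so p₁ = 380/59.
Back-substitute into (2): p₂ = (237 − 2×380/59) / 7 = 1889/59.

p₁ = 380/59, p₂ = 1889/59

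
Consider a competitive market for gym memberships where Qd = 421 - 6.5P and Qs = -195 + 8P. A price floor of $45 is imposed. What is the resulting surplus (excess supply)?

Equilibrium price would be P* = 1232/29, so the floor at 45 binds.
At P = 45: Qd = 128.5, Qs = 165.
Surplus = 165 − 128.5 = 36.5.

Surplus = 36.5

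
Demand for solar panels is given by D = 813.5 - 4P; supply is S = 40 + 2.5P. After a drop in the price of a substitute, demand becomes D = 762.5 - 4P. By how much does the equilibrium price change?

Original equilibrium: P* = 119, Q* = 337.5.
New equilibrium: 762.5 - 4P = 40 + 2.5P, so 722.5 = 6.5P and P' = 1445/13; Q' = 762.5 − 4(1445/13) = 8265/26.
Change in price: 1445/13 − 119 = -102/13.

ΔP = -102/13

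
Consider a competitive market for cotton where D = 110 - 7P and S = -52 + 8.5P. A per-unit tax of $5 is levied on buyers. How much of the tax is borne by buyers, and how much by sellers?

Pre-tax equilibrium: P* = 324/31, Q* = 1142/31.
Tax on buyers shifts demand to D = 110 − 7(P + 5) = 75 - 7P.
75 - 7P = -52 + 8.5P gives seller price Ps = 254/31; buyers pay Pb = 254/31 + 5 = 409/31.
New quantity: Q = 110 − 7(409/31) = 547/31.
Buyer burden = 409/31 − 324/31 = 85/31; seller burden = 324/31 − 254/31 = 70/31.

Buyers bear 85/31, sellers bear 70/31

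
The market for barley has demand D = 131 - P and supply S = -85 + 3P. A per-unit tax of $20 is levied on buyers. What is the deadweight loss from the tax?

Pre-tax equilibrium: P* = 54, Q* = 77.
Tax on buyers shifts demand to D = 131 − 1(P + 20) = 111 - P.
111 - P = -85 + 3P gives seller price Ps = 49; buyers pay Pb = 49 + 20 = 69.
New quantity: Q = 131 − 1(69) = 62.
DWL = ½ × 20 × (77 − 62) = 150.

Deadweight loss = 150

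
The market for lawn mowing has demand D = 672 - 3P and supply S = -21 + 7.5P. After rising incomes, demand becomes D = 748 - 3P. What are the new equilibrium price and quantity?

P' = 1538/21, Q' = 3698/7

Original equilibrium: P* = 66, Q* = 474.
New equilibrium: 748 - 3P = -21 + 7.5P, so 769 = 10.5P and P' = 1538/21; Q' = 748 − 3(1538/21) = 3698/7.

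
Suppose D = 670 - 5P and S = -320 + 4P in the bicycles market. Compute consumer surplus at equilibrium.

Equilibrium: 670 - 5P = -320 + 4P gives P* = 110, Q* = 120.
Demand choke price (D = 0): P = 134.
CS = ½(134 − 110)(120) = 1440.

Consumer surplus = 1440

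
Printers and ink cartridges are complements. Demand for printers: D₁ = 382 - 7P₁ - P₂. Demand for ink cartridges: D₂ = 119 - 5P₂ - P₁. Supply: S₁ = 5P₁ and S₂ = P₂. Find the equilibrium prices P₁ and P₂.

Market 1: 382 - 7P₁ - P₂ = 5P₁ → 12P₁ + P₂ = 382.
Market 2: 6P₂ + P₁ = 119.
Eliminating P₂: 6×(1) − 1×(2) gives 71P₁ = 2173, so P₁ = 2173/71.
Back-substitute into (2): P₂ = (119 − 1×2173/71) / 6 = 1046/71.

P₁ = 2173/71, P₂ = 1046/71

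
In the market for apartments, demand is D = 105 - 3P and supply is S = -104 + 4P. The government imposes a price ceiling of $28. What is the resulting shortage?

Equilibrium price would be P* = 209/7, so the ceiling at 28 binds.
At P = 28: D = 105 − 3(28) = 21, S = -104 + 4(28) = 8.
Shortage = 21 − 8 = 13.

Shortage = 13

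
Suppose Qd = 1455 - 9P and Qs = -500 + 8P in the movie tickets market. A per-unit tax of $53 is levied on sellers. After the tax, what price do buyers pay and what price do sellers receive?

Pre-tax equilibrium: P* = 115, Q* = 420.
Tax on sellers shifts supply to Qs = -500 + 8(P − 53) = -924 + 8P.
1455 - 9P = -924 + 8P gives buyer price Pb = 2379/17; sellers receive Ps = 2379/17 − 53 = 1478/17.
New quantity: Q = 1455 − 9(2379/17) = 3324/17.

Buyers pay 2379/17, sellers receive 1478/17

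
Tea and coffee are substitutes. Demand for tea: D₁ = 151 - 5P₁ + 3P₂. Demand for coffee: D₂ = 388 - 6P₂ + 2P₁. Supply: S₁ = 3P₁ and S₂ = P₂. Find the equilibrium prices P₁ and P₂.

P₁ = 44.42, P₂ = 68.12

Market 1: 151 - 5P₁ + 3P₂ = 3P₁ → 8P₁ - 3P₂ = 151.
Market 2: 7P₂ - 2P₁ = 388.
Eliminating P₂: 7×(1) + 3×(2) gives 50P₁ = 2221, so P₁ = 44.42.
Back-substitute into (2): P₂ = (388 + 2×44.42) / 7 = 68.12.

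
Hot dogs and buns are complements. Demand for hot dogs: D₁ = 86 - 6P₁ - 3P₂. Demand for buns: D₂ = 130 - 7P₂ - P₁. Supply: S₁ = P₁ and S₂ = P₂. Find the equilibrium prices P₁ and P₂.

P₁ = 298/53, P₂ = 824/53

Market 1: 86 - 6P₁ - 3P₂ = P₁ → 7P₁ + 3P₂ = 86.
Market 2: 8P₂ + P₁ = 130.
Eliminating P₂: 8×(1) − 3×(2) gives 53P₁ = 298, so P₁ = 298/53.
Back-substitute into (2): P₂ = (130 − 1×298/53) / 8 = 824/53.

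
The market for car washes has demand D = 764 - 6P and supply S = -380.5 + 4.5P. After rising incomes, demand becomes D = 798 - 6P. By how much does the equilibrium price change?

Original equilibrium: P* = 109, Q* = 110.
New equilibrium: 798 - 6P = -380.5 + 4.5P, so 1178.5 = 10.5P and P' = 2357/21; Q' = 798 − 6(2357/21) = 872/7.
Change in price: 2357/21 − 109 = 68/21.

ΔP = 68/21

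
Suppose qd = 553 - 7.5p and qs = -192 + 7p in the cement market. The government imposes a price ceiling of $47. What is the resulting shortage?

Equilibrium price would be p* = 1490/29, so the ceiling at 47 binds.
At p = 47: qd = 553 − 7.5(47) = 200.5, qs = -192 + 7(47) = 137.
Shortage = 200.5 − 137 = 63.5.

Shortage = 63.5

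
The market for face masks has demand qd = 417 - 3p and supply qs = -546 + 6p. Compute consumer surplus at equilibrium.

Equilibrium: 417 - 3p = -546 + 6p gives p* = 107, q* = 96.
Demand choke price (qd = 0): p = 139.
CS = ½(139 − 107)(96) = 1536.

Consumer surplus = 1536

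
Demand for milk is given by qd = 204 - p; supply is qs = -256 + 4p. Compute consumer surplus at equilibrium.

Consumer surplus = 6272

Equilibrium: 204 - p = -256 + 4p gives p* = 92, q* = 112.
Demand choke price (qd = 0): p = 204.
CS = ½(204 − 92)(112) = 6272.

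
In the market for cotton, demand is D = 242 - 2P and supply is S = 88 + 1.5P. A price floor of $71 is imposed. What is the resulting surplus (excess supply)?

Equilibrium price would be P* = 44, so the floor at 71 binds.
At P = 71: D = 100, S = 194.5.
Surplus = 194.5 − 100 = 94.5.

Surplus = 94.5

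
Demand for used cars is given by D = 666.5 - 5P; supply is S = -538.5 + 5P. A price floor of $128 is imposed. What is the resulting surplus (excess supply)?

Surplus = 75

Equilibrium price would be P* = 120.5, so the floor at 128 binds.
At P = 128: D = 26.5, S = 101.5.
Surplus = 101.5 − 26.5 = 75.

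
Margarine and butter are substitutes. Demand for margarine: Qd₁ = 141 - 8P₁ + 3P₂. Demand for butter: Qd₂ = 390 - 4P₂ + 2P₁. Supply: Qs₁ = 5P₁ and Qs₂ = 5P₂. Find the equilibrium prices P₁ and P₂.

Market 1: 141 - 8P₁ + 3P₂ = 5P₁ → 13P₁ - 3P₂ = 141.
Market 2: 9P₂ - 2P₁ = 390.
Eliminating P₂: 9×(1) + 3×(2) gives 111P₁ = 2439, so P₁ = 813/37.
Back-substitute into (2): P₂ = (390 + 2×813/37) / 9 = 1784/37.

P₁ = 813/37, P₂ = 1784/37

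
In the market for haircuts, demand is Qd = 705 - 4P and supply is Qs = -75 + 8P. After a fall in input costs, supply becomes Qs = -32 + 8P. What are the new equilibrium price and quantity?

Original equilibrium: P* = 65, Q* = 445.
New equilibrium: 705 - 4P = -32 + 8P, so 737 = 12P and P' = 737/12; Q' = 705 − 4(737/12) = 1378/3.

P' = 737/12, Q' = 1378/3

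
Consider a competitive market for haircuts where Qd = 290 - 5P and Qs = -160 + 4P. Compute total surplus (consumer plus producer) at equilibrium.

Equilibrium: 290 - 5P = -160 + 4P gives P* = 50, Q* = 40.
Demand choke price: P = 58; supply starts at P = 40.
CS = ½(58 − 50)(40) = 160; PS = ½(50 − 40)(40) = 200.

Total surplus = 360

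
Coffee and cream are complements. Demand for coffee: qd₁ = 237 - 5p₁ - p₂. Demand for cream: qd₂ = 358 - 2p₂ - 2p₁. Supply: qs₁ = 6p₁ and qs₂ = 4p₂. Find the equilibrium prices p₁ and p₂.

Market 1: 237 - 5p₁ - p₂ = 6p₁ → 11p₁ + p₂ = 237.
Market 2: 6p₂ + 2p₁ = 358.
Eliminating p₂: 6×(1) − 1×(2) gives 64p₁ = 1064, so p₁ = 16.625.
Back-substitute into (2): p₂ = (358 − 2×16.625) / 6 = 54.125.

p₁ = 16.625, p₂ = 54.125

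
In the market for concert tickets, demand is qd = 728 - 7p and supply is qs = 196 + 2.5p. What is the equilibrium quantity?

q* = 336

Set qd = qs: 728 - 7p = 196 + 2.5p.
532 = 9.5p, so p* = 56.
q* = 728 − 7(56) = 336.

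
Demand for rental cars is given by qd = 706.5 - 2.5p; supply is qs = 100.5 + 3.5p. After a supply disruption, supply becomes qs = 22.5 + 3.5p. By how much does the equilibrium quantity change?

Original equilibrium: p* = 101, q* = 454.
New equilibrium: 706.5 - 2.5p = 22.5 + 3.5p, so 684 = 6p and p' = 114; q' = 706.5 − 2.5(114) = 421.5.
Change in quantity: 421.5 − 454 = -32.5.

Δq = -32.5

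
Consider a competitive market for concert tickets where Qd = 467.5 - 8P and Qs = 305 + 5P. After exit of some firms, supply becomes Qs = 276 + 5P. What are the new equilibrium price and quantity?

P' = 383/26, Q' = 9091/26

Original equilibrium: P* = 12.5, Q* = 367.5.
New equilibrium: 467.5 - 8P = 276 + 5P, so 191.5 = 13P and P' = 383/26; Q' = 467.5 − 8(383/26) = 9091/26.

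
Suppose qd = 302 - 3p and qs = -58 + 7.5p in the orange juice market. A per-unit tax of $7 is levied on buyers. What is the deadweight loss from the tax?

Deadweight loss = 52.5

Pre-tax equilibrium: p* = 240/7, q* = 1394/7.
Tax on buyers shifts demand to qd = 302 − 3(p + 7) = 281 - 3p.
281 - 3p = -58 + 7.5p gives seller price ps = 226/7; buyers pay pb = 226/7 + 7 = 275/7.
New quantity: q = 302 − 3(275/7) = 1289/7.
DWL = ½ × 7 × (1394/7 − 1289/7) = 52.5.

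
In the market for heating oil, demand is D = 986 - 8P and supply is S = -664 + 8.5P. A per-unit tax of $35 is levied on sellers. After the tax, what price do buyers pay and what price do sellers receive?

Pre-tax equilibrium: P* = 100, Q* = 186.
Tax on sellers shifts supply to S = -664 + 8.5(P − 35) = -961.5 + 8.5P.
986 - 8P = -961.5 + 8.5P gives buyer price Pb = 3895/33; sellers receive Ps = 3895/33 − 35 = 2740/33.
New quantity: Q = 986 − 8(3895/33) = 1378/33.

Buyers pay 3895/33, sellers receive 2740/33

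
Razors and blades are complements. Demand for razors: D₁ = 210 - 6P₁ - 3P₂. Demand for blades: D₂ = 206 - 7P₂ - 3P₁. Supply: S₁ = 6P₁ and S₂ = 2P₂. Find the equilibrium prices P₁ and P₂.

Market 1: 210 - 6P₁ - 3P₂ = 6P₁ → 12P₁ + 3P₂ = 210.
Market 2: 9P₂ + 3P₁ = 206.
Eliminating P₂: 9×(1) − 3×(2) gives 99P₁ = 1272, so P₁ = 424/33.
Back-substitute into (2): P₂ = (206 − 3×424/33) / 9 = 614/33.

P₁ = 424/33, P₂ = 614/33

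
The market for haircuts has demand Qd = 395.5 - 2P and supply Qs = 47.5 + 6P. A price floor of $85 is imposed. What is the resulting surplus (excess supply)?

Surplus = 332

Equilibrium price would be P* = 43.5, so the floor at 85 binds.
At P = 85: Qd = 225.5, Qs = 557.5.
Surplus = 557.5 − 225.5 = 332.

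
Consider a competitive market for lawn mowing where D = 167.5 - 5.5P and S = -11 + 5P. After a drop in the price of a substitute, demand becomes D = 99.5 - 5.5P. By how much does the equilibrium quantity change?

Original equilibrium: P* = 17, Q* = 74.
New equilibrium: 99.5 - 5.5P = -11 + 5P, so 110.5 = 10.5P and P' = 221/21; Q' = 99.5 − 5.5(221/21) = 874/21.
Change in quantity: 874/21 − 74 = -680/21.

ΔQ = -680/21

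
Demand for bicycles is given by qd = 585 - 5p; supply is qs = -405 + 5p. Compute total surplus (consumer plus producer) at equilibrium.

Total surplus = 1620

Equilibrium: 585 - 5p = -405 + 5p gives p* = 99, q* = 90.
Demand choke price: p = 117; supply starts at p = 81.
CS = ½(117 − 99)(90) = 810; PS = ½(99 − 81)(90) = 810.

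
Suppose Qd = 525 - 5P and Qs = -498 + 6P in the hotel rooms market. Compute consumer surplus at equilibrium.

Equilibrium: 525 - 5P = -498 + 6P gives P* = 93, Q* = 60.
Demand choke price (Qd = 0): P = 105.
CS = ½(105 − 93)(60) = 360.

Consumer surplus = 360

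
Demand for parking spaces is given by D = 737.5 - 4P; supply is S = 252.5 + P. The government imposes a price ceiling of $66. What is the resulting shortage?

Shortage = 155

Equilibrium price would be P* = 97, so the ceiling at 66 binds.
At P = 66: D = 737.5 − 4(66) = 473.5, S = 252.5 + 1(66) = 318.5.
Shortage = 473.5 − 318.5 = 155.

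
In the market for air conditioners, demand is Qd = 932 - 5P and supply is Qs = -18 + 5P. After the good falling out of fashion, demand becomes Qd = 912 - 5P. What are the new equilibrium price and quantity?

Original equilibrium: P* = 95, Q* = 457.
New equilibrium: 912 - 5P = -18 + 5P, so 930 = 10P and P' = 93; Q' = 912 − 5(93) = 447.

P' = 93, Q' = 447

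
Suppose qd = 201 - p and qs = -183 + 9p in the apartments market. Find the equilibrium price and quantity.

p* = 38.4, q* = 162.6

Set qd = qs: 201 - p = -183 + 9p.
384 = 10p, so p* = 38.4.
q* = 201 − 1(38.4) = 162.6.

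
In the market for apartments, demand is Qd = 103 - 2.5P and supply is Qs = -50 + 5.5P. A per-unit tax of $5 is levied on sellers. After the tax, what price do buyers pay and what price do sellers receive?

Pre-tax equilibrium: P* = 19.125, Q* = 55.1875.
Tax on sellers shifts supply to Qs = -50 + 5.5(P − 5) = -77.5 + 5.5P.
103 - 2.5P = -77.5 + 5.5P gives buyer price Pb = 22.5625; sellers receive Ps = 22.5625 − 5 = 17.5625.
New quantity: Q = 103 − 2.5(22.5625) = 46.59375.

Buyers pay $22.5625, sellers receive $17.5625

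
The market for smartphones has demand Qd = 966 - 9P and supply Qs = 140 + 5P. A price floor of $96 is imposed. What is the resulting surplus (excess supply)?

Equilibrium price would be P* = 59, so the floor at 96 binds.
At P = 96: Qd = 102, Qs = 620.
Surplus = 620 − 102 = 518.

Surplus = 518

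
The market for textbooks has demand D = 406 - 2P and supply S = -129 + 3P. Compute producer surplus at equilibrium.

Equilibrium: 406 - 2P = -129 + 3P gives P* = 107, Q* = 192.
Supply starts at P = 43 (where S = 0).
PS = ½(107 − 43)(192) = 6144.

Producer surplus = 6144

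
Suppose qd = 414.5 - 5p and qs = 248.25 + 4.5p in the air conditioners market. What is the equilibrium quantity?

Set qd = qs: 414.5 - 5p = 248.25 + 4.5p.
166.25 = 9.5p, so p* = 17.5.
q* = 414.5 − 5(17.5) = 327.

q* = 327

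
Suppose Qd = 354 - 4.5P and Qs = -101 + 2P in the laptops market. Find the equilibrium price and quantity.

Set Qd = Qs: 354 - 4.5P = -101 + 2P.
455 = 6.5P, so P* = 70.
Q* = 354 − 4.5(70) = 39.

P* = 70, Q* = 39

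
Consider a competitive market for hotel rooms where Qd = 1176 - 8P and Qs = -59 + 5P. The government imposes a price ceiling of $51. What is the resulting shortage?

Shortage = 572

Equilibrium price would be P* = 95, so the ceiling at 51 binds.
At P = 51: Qd = 1176 − 8(51) = 768, Qs = -59 + 5(51) = 196.
Shortage = 768 − 196 = 572.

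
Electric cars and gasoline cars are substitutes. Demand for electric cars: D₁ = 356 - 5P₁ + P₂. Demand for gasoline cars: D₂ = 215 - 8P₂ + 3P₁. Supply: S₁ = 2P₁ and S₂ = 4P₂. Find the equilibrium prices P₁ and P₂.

P₁ = 4487/81, P₂ = 2573/81

Market 1: 356 - 5P₁ + P₂ = 2P₁ → 7P₁ - P₂ = 356.
Market 2: 12P₂ - 3P₁ = 215.
Eliminating P₂: 12×(1) + 1×(2) gives 81P₁ = 4487, so P₁ = 4487/81.
Back-substitute into (2): P₂ = (215 + 3×4487/81) / 12 = 2573/81.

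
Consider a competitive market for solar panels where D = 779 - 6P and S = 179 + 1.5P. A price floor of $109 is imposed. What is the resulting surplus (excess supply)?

Surplus = 217.5

Equilibrium price would be P* = 80, so the floor at 109 binds.
At P = 109: D = 125, S = 342.5.
Surplus = 342.5 − 125 = 217.5.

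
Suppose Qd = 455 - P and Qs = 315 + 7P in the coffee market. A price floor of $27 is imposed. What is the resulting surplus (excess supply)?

Surplus = 76

Equilibrium price would be P* = 17.5, so the floor at 27 binds.
At P = 27: Qd = 428, Qs = 504.
Surplus = 504 − 428 = 76.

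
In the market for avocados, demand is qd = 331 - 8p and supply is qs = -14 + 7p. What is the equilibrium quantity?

Set qd = qs: 331 - 8p = -14 + 7p.
345 = 15p, so p* = 23.
q* = 331 − 8(23) = 147.

q* = 147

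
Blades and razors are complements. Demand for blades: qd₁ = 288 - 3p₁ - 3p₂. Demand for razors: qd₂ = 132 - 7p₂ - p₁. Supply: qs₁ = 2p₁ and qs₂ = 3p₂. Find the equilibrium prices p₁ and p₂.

Market 1: 288 - 3p₁ - 3p₂ = 2p₁ → 5p₁ + 3p₂ = 288.
Market 2: 10p₂ + p₁ = 132.
Eliminating p₂: 10×(1) − 3×(2) gives 47p₁ = 2484, so p₁ = 2484/47.
Back-substitute into (2): p₂ = (132 − 1×2484/47) / 10 = 372/47.

p₁ = 2484/47, p₂ = 372/47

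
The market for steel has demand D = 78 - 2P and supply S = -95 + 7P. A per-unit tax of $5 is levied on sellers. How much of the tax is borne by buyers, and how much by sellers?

Buyers bear 35/9, sellers bear 10/9

Pre-tax equilibrium: P* = 173/9, Q* = 356/9.
Tax on sellers shifts supply to S = -95 + 7(P − 5) = -130 + 7P.
78 - 2P = -130 + 7P gives buyer price Pb = 208/9; sellers receive Ps = 208/9 − 5 = 163/9.
New quantity: Q = 78 − 2(208/9) = 286/9.
Buyer burden = 208/9 − 173/9 = 35/9; seller burden = 173/9 − 163/9 = 10/9.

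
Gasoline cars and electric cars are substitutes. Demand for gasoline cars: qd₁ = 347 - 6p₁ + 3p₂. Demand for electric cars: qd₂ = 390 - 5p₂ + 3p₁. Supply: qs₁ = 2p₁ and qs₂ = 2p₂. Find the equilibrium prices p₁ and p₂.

Market 1: 347 - 6p₁ + 3p₂ = 2p₁ → 8p₁ - 3p₂ = 347.
Market 2: 7p₂ - 3p₁ = 390.
Eliminating p₂: 7×(1) + 3×(2) gives 47p₁ = 3599, so p₁ = 3599/47.
Back-substitute into (2): p₂ = (390 + 3×3599/47) / 7 = 4161/47.

p₁ = 3599/47, p₂ = 4161/47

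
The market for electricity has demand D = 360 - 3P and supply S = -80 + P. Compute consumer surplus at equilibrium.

Consumer surplus = 150

Equilibrium: 360 - 3P = -80 + P gives P* = 110, Q* = 30.
Demand choke price (D = 0): P = 120.
CS = ½(120 − 110)(30) = 150.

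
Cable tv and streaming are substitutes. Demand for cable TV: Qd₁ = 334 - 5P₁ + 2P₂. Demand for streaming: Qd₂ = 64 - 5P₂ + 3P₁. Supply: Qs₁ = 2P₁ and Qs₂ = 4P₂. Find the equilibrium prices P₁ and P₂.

P₁ = 3134/57, P₂ = 1450/57

Market 1: 334 - 5P₁ + 2P₂ = 2P₁ → 7P₁ - 2P₂ = 334.
Market 2: 9P₂ - 3P₁ = 64.
Eliminating P₂: 9×(1) + 2×(2) gives 57P₁ = 3134, so P₁ = 3134/57.
Back-substitute into (2): P₂ = (64 + 3×3134/57) / 9 = 1450/57.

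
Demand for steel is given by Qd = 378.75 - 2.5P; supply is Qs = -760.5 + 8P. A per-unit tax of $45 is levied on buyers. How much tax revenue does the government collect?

Pre-tax equilibrium: P* = 108.5, Q* = 107.5.
Tax on buyers shifts demand to Qd = 378.75 − 2.5(P + 45) = 266.25 - 2.5P.
266.25 - 2.5P = -760.5 + 8P gives seller price Ps = 1369/14; buyers pay Pb = 1369/14 + 45 = 1999/14.
New quantity: Q = 378.75 − 2.5(1999/14) = 305/14.
Revenue = 45 × 305/14 = 13725/14.

Tax revenue = 13725/14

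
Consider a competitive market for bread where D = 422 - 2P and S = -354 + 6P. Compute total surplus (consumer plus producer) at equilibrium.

Equilibrium: 422 - 2P = -354 + 6P gives P* = 97, Q* = 228.
Demand choke price: P = 211; supply starts at P = 59.
CS = ½(211 − 97)(228) = 12996; PS = ½(97 − 59)(228) = 4332.

Total surplus = 17328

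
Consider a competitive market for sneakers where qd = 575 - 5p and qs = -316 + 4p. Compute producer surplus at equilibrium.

Producer surplus = 800

Equilibrium: 575 - 5p = -316 + 4p gives p* = 99, q* = 80.
Supply starts at p = 79 (where qs = 0).
PS = ½(99 − 79)(80) = 800.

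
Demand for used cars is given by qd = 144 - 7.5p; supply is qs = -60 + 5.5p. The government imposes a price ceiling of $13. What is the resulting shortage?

Shortage = 35

Equilibrium price would be p* = 204/13, so the ceiling at 13 binds.
At p = 13: qd = 144 − 7.5(13) = 46.5, qs = -60 + 5.5(13) = 11.5.
Shortage = 46.5 − 11.5 = 35.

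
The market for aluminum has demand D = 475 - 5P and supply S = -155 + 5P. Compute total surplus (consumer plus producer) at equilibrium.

Total surplus = 5120

Equilibrium: 475 - 5P = -155 + 5P gives P* = 63, Q* = 160.
Demand choke price: P = 95; supply starts at P = 31.
CS = ½(95 − 63)(160) = 2560; PS = ½(63 − 31)(160) = 2560.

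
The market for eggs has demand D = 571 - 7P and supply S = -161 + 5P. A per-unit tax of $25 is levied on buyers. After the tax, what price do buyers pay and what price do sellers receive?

Buyers pay 857/12, sellers receive 557/12

Pre-tax equilibrium: P* = 61, Q* = 144.
Tax on buyers shifts demand to D = 571 − 7(P + 25) = 396 - 7P.
396 - 7P = -161 + 5P gives seller price Ps = 557/12; buyers pay Pb = 557/12 + 25 = 857/12.
New quantity: Q = 571 − 7(857/12) = 853/12.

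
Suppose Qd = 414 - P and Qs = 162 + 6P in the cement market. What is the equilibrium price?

Set Qd = Qs: 414 - P = 162 + 6P.
252 = 7P, so P* = 36.
Q* = 414 − 1(36) = 378.

P* = 36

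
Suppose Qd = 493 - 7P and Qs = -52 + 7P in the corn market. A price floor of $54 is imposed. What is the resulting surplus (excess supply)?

Equilibrium price would be P* = 545/14, so the floor at 54 binds.
At P = 54: Qd = 115, Qs = 326.
Surplus = 326 − 115 = 211.

Surplus = 211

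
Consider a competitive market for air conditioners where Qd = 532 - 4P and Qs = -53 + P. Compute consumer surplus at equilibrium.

Consumer surplus = 512

Equilibrium: 532 - 4P = -53 + P gives P* = 117, Q* = 64.
Demand choke price (Qd = 0): P = 133.
CS = ½(133 − 117)(64) = 512.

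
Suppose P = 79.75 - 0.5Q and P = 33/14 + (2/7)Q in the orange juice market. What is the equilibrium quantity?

Set the two price expressions equal: 79.75 - 0.5Q = 33/14 + (2/7)Q.
2167/28 = (11/14)Q, so Q* = 98.5.
P* = 79.75 − (0.5)(98.5) = 30.5.

Q* = 98.5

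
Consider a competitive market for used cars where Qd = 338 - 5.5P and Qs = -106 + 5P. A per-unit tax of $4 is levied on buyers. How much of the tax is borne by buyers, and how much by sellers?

Buyers bear 40/21, sellers bear 44/21

Pre-tax equilibrium: P* = 296/7, Q* = 738/7.
Tax on buyers shifts demand to Qd = 338 − 5.5(P + 4) = 316 - 5.5P.
316 - 5.5P = -106 + 5P gives seller price Ps = 844/21; buyers pay Pb = 844/21 + 4 = 928/21.
New quantity: Q = 338 − 5.5(928/21) = 1994/21.
Buyer burden = 928/21 − 296/7 = 40/21; seller burden = 296/7 − 844/21 = 44/21.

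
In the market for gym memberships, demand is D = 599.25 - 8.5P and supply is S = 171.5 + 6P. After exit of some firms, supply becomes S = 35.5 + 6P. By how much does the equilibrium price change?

Original equilibrium: P* = 29.5, Q* = 348.5.
New equilibrium: 599.25 - 8.5P = 35.5 + 6P, so 563.75 = 14.5P and P' = 2255/58; Q' = 599.25 − 8.5(2255/58) = 15589/58.
Change in price: 2255/58 − 29.5 = 272/29.

ΔP = 272/29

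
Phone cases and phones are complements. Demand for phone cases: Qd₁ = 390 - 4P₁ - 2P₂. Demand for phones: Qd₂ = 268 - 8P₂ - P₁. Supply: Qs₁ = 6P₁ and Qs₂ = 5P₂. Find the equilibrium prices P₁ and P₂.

Market 1: 390 - 4P₁ - 2P₂ = 6P₁ → 10P₁ + 2P₂ = 390.
Market 2: 13P₂ + P₁ = 268.
Eliminating P₂: 13×(1) − 2×(2) gives 128P₁ = 4534, so P₁ = 35.421875.
Back-substitute into (2): P₂ = (268 − 1×35.421875) / 13 = 17.890625.

P₁ = 35.421875, P₂ = 17.890625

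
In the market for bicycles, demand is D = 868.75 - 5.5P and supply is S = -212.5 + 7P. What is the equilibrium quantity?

Set D = S: 868.75 - 5.5P = -212.5 + 7P.
1081.25 = 12.5P, so P* = 86.5.
Q* = 868.75 − 5.5(86.5) = 393.

Q* = 393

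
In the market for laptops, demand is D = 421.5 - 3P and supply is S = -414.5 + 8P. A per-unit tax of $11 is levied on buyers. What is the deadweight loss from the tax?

Deadweight loss = 132

Pre-tax equilibrium: P* = 76, Q* = 193.5.
Tax on buyers shifts demand to D = 421.5 − 3(P + 11) = 388.5 - 3P.
388.5 - 3P = -414.5 + 8P gives seller price Ps = 73; buyers pay Pb = 73 + 11 = 84.
New quantity: Q = 421.5 − 3(84) = 169.5.
DWL = ½ × 11 × (193.5 − 169.5) = 132.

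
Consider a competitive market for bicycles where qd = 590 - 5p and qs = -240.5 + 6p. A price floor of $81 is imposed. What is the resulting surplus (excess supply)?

Surplus = 60.5

Equilibrium price would be p* = 75.5, so the floor at 81 binds.
At p = 81: qd = 185, qs = 245.5.
Surplus = 245.5 − 185 = 60.5.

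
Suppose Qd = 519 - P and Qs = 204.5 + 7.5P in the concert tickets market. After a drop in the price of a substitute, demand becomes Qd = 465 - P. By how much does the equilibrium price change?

Original equilibrium: P* = 37, Q* = 482.
New equilibrium: 465 - P = 204.5 + 7.5P, so 260.5 = 8.5P and P' = 521/17; Q' = 465 − 1(521/17) = 7384/17.
Change in price: 521/17 − 37 = -108/17.

ΔP = -108/17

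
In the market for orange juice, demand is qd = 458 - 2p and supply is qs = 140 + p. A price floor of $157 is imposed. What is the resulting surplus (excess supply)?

Surplus = 153

Equilibrium price would be p* = 106, so the floor at 157 binds.
At p = 157: qd = 144, qs = 297.
Surplus = 297 − 144 = 153.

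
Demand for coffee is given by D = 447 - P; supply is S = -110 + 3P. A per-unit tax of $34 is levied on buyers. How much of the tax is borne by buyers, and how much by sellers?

Buyers bear $25.5, sellers bear $8.5

Pre-tax equilibrium: P* = 139.25, Q* = 307.75.
Tax on buyers shifts demand to D = 447 − 1(P + 34) = 413 - P.
413 - P = -110 + 3P gives seller price Ps = 130.75; buyers pay Pb = 130.75 + 34 = 164.75.
New quantity: Q = 447 − 1(164.75) = 282.25.
Buyer burden = 164.75 − 139.25 = 25.5; seller burden = 139.25 − 130.75 = 8.5.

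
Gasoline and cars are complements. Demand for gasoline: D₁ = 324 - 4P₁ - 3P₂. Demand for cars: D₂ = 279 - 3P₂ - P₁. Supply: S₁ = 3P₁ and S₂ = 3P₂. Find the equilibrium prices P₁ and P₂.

P₁ = 369/13, P₂ = 543/13

Market 1: 324 - 4P₁ - 3P₂ = 3P₁ → 7P₁ + 3P₂ = 324.
Market 2: 6P₂ + P₁ = 279.
Eliminating P₂: 6×(1) − 3×(2) gives 39P₁ = 1107, so P₁ = 369/13.
Back-substitute into (2): P₂ = (279 − 1×369/13) / 6 = 543/13.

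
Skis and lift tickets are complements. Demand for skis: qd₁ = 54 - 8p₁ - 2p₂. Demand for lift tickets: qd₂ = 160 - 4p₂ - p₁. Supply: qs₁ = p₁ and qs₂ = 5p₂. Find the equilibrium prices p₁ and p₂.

Market 1: 54 - 8p₁ - 2p₂ = p₁ → 9p₁ + 2p₂ = 54.
Market 2: 9p₂ + p₁ = 160.
Eliminating p₂: 9×(1) − 2×(2) gives 79p₁ = 166, so p₁ = 166/79.
Back-substitute into (2): p₂ = (160 − 1×166/79) / 9 = 1386/79.

p₁ = 166/79, p₂ = 1386/79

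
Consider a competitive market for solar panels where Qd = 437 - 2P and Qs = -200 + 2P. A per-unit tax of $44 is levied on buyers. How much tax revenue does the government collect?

Tax revenue = 3278

Pre-tax equilibrium: P* = 159.25, Q* = 118.5.
Tax on buyers shifts demand to Qd = 437 − 2(P + 44) = 349 - 2P.
349 - 2P = -200 + 2P gives seller price Ps = 137.25; buyers pay Pb = 137.25 + 44 = 181.25.
New quantity: Q = 437 − 2(181.25) = 74.5.
Revenue = 44 × 74.5 = 3278.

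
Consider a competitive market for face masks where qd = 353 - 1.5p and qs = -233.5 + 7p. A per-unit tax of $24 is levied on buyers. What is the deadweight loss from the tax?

Deadweight loss = 6048/17

Pre-tax equilibrium: p* = 69, q* = 249.5.
Tax on buyers shifts demand to qd = 353 − 1.5(p + 24) = 317 - 1.5p.
317 - 1.5p = -233.5 + 7p gives seller price ps = 1101/17; buyers pay pb = 1101/17 + 24 = 1509/17.
New quantity: q = 353 − 1.5(1509/17) = 7475/34.
DWL = ½ × 24 × (249.5 − 7475/34) = 6048/17.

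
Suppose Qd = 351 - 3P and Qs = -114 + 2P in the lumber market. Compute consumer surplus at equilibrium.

Consumer surplus = 864

Equilibrium: 351 - 3P = -114 + 2P gives P* = 93, Q* = 72.
Demand choke price (Qd = 0): P = 117.
CS = ½(117 − 93)(72) = 864.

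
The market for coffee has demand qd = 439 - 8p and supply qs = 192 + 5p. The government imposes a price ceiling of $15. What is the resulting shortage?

Shortage = 52

Equilibrium price would be p* = 19, so the ceiling at 15 binds.
At p = 15: qd = 439 − 8(15) = 319, qs = 192 + 5(15) = 267.
Shortage = 319 − 267 = 52.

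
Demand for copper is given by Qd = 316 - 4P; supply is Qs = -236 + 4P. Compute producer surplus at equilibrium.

Producer surplus = 200

Equilibrium: 316 - 4P = -236 + 4P gives P* = 69, Q* = 40.
Supply starts at P = 59 (where Qs = 0).
PS = ½(69 − 59)(40) = 200.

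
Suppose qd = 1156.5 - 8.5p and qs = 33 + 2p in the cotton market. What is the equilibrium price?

Set qd = qs: 1156.5 - 8.5p = 33 + 2p.
1123.5 = 10.5p, so p* = 107.
q* = 1156.5 − 8.5(107) = 247.

p* = 107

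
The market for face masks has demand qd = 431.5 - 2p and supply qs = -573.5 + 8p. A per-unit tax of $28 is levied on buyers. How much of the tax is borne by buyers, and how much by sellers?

Buyers bear $22.4, sellers bear $5.6

Pre-tax equilibrium: p* = 100.5, q* = 230.5.
Tax on buyers shifts demand to qd = 431.5 − 2(p + 28) = 375.5 - 2p.
375.5 - 2p = -573.5 + 8p gives seller price ps = 94.9; buyers pay pb = 94.9 + 28 = 122.9.
New quantity: q = 431.5 − 2(122.9) = 185.7.
Buyer burden = 122.9 − 100.5 = 22.4; seller burden = 100.5 − 94.9 = 5.6.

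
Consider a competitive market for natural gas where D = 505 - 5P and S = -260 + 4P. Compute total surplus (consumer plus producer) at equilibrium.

Total surplus = 1440

Equilibrium: 505 - 5P = -260 + 4P gives P* = 85, Q* = 80.
Demand choke price: P = 101; supply starts at P = 65.
CS = ½(101 − 85)(80) = 640; PS = ½(85 − 65)(80) = 800.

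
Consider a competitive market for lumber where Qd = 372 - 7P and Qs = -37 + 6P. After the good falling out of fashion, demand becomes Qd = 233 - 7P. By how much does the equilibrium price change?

Original equilibrium: P* = 409/13, Q* = 1973/13.
New equilibrium: 233 - 7P = -37 + 6P, so 270 = 13P and P' = 270/13; Q' = 233 − 7(270/13) = 1139/13.
Change in price: 270/13 − 409/13 = -139/13.

ΔP = -139/13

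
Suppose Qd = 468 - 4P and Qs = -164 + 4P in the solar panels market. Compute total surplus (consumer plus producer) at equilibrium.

Equilibrium: 468 - 4P = -164 + 4P gives P* = 79, Q* = 152.
Demand choke price: P = 117; supply starts at P = 41.
CS = ½(117 − 79)(152) = 2888; PS = ½(79 − 41)(152) = 2888.

Total surplus = 5776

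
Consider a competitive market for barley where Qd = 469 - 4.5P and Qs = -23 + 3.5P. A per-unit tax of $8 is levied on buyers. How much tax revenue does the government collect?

Pre-tax equilibrium: P* = 61.5, Q* = 192.25.
Tax on buyers shifts demand to Qd = 469 − 4.5(P + 8) = 433 - 4.5P.
433 - 4.5P = -23 + 3.5P gives seller price Ps = 57; buyers pay Pb = 57 + 8 = 65.
New quantity: Q = 469 − 4.5(65) = 176.5.
Revenue = 8 × 176.5 = 1412.

Tax revenue = 1412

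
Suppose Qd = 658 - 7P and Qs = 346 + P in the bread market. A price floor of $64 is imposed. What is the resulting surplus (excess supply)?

Surplus = 200

Equilibrium price would be P* = 39, so the floor at 64 binds.
At P = 64: Qd = 210, Qs = 410.
Surplus = 410 − 210 = 200.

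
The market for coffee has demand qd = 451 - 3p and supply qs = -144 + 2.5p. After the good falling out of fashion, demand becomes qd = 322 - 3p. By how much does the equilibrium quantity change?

Δq = -645/11

Original equilibrium: p* = 1190/11, q* = 1391/11.
New equilibrium: 322 - 3p = -144 + 2.5p, so 466 = 5.5p and p' = 932/11; q' = 322 − 3(932/11) = 746/11.
Change in quantity: 746/11 − 1391/11 = -645/11.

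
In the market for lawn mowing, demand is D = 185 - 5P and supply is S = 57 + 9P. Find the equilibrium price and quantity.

Set D = S: 185 - 5P = 57 + 9P.
128 = 14P, so P* = 64/7.
Q* = 185 − 5(64/7) = 975/7.

P* = 64/7, Q* = 975/7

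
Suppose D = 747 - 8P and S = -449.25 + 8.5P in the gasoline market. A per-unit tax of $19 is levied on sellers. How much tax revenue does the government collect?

Pre-tax equilibrium: P* = 72.5, Q* = 167.
Tax on sellers shifts supply to S = -449.25 + 8.5(P − 19) = -610.75 + 8.5P.
747 - 8P = -610.75 + 8.5P gives buyer price Pb = 5431/66; sellers receive Ps = 5431/66 − 19 = 4177/66.
New quantity: Q = 747 − 8(5431/66) = 2927/33.
Revenue = 19 × 2927/33 = 55613/33.

Tax revenue = 55613/33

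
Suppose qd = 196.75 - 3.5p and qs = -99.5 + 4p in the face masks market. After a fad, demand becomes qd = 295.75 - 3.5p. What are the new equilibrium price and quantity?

Original equilibrium: p* = 39.5, q* = 58.5.
New equilibrium: 295.75 - 3.5p = -99.5 + 4p, so 395.25 = 7.5p and p' = 52.7; q' = 295.75 − 3.5(52.7) = 111.3.

p' = 52.7, q' = 111.3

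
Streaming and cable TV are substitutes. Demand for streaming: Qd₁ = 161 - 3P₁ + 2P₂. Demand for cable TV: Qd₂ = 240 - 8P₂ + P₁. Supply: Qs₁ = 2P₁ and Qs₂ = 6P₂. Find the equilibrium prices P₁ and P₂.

Market 1: 161 - 3P₁ + 2P₂ = 2P₁ → 5P₁ - 2P₂ = 161.
Market 2: 14P₂ - P₁ = 240.
Eliminating P₂: 14×(1) + 2×(2) gives 68P₁ = 2734, so P₁ = 1367/34.
Back-substitute into (2): P₂ = (240 + 1×1367/34) / 14 = 1361/68.

P₁ = 1367/34, P₂ = 1361/68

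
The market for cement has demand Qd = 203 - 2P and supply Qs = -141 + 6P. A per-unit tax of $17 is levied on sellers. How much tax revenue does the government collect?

Pre-tax equilibrium: P* = 43, Q* = 117.
Tax on sellers shifts supply to Qs = -141 + 6(P − 17) = -243 + 6P.
203 - 2P = -243 + 6P gives buyer price Pb = 55.75; sellers receive Ps = 55.75 − 17 = 38.75.
New quantity: Q = 203 − 2(55.75) = 91.5.
Revenue = 17 × 91.5 = 1555.5.

Tax revenue = 1555.5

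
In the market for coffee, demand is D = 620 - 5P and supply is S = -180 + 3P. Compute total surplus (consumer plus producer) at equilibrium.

Equilibrium: 620 - 5P = -180 + 3P gives P* = 100, Q* = 120.
Demand choke price: P = 124; supply starts at P = 60.
CS = ½(124 − 100)(120) = 1440; PS = ½(100 − 60)(120) = 2400.

Total surplus = 3840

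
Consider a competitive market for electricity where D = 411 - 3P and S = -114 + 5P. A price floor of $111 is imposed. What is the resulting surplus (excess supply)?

Surplus = 363

Equilibrium price would be P* = 65.625, so the floor at 111 binds.
At P = 111: D = 78, S = 441.
Surplus = 441 − 78 = 363.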